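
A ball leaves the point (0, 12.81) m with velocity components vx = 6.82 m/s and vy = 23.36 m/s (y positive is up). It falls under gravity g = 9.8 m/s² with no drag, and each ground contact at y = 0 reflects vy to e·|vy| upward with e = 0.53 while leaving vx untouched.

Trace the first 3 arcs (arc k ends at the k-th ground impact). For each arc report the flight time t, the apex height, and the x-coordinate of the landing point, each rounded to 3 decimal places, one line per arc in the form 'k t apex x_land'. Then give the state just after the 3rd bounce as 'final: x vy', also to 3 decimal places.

1 5.264 40.651 35.900
2 3.053 11.419 56.723
3 1.618 3.208 67.759
final: 67.759 4.202

Arc 1: start y=12.810, vy=23.360 → t=5.264, apex=40.651, x_land=35.900, impact vy=-28.227
  bounce: vy ← 0.53·28.227 = 14.960
Arc 2: start y=0.000, vy=14.960 → t=3.053, apex=11.419, x_land=56.723, impact vy=-14.960
  bounce: vy ← 0.53·14.960 = 7.929
Arc 3: start y=0.000, vy=7.929 → t=1.618, apex=3.208, x_land=67.759, impact vy=-7.929
  bounce: vy ← 0.53·7.929 = 4.202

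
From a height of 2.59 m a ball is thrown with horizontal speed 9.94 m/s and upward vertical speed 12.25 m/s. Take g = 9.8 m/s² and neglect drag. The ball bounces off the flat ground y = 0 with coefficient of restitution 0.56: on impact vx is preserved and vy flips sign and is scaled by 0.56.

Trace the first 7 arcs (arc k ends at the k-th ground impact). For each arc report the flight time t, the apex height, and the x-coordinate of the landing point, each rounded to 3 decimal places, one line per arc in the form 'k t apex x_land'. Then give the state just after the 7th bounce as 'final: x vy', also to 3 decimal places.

1 2.696 10.246 26.799
2 1.620 3.213 42.897
3 0.907 1.008 51.913
4 0.508 0.316 56.961
5 0.284 0.099 59.788
6 0.159 0.031 61.372
7 0.089 0.010 62.258
final: 62.258 0.245

Arc 1: start y=2.590, vy=12.250 → t=2.696, apex=10.246, x_land=26.799, impact vy=-14.171
  bounce: vy ← 0.56·14.171 = 7.936
Arc 2: start y=0.000, vy=7.936 → t=1.620, apex=3.213, x_land=42.897, impact vy=-7.936
  bounce: vy ← 0.56·7.936 = 4.444
Arc 3: start y=0.000, vy=4.444 → t=0.907, apex=1.008, x_land=51.913, impact vy=-4.444
  bounce: vy ← 0.56·4.444 = 2.489
Arc 4: start y=0.000, vy=2.489 → t=0.508, apex=0.316, x_land=56.961, impact vy=-2.489
  bounce: vy ← 0.56·2.489 = 1.394
Arc 5: start y=0.000, vy=1.394 → t=0.284, apex=0.099, x_land=59.788, impact vy=-1.394
  bounce: vy ← 0.56·1.394 = 0.780
Arc 6: start y=0.000, vy=0.780 → t=0.159, apex=0.031, x_land=61.372, impact vy=-0.780
  bounce: vy ← 0.56·0.780 = 0.437
Arc 7: start y=0.000, vy=0.437 → t=0.089, apex=0.010, x_land=62.258, impact vy=-0.437
  bounce: vy ← 0.56·0.437 = 0.245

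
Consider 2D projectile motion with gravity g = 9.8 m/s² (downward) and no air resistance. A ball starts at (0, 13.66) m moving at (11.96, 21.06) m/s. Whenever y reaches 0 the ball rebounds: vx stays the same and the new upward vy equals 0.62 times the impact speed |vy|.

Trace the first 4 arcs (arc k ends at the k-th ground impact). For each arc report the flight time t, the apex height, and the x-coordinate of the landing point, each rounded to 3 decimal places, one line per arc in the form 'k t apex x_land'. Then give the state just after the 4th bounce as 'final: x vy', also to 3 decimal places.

Arc 1: start y=13.660, vy=21.060 → t=4.870, apex=36.289, x_land=58.249, impact vy=-26.669
  bounce: vy ← 0.62·26.669 = 16.535
Arc 2: start y=0.000, vy=16.535 → t=3.375, apex=13.949, x_land=98.608, impact vy=-16.535
  bounce: vy ← 0.62·16.535 = 10.252
Arc 3: start y=0.000, vy=10.252 → t=2.092, apex=5.362, x_land=123.631, impact vy=-10.252
  bounce: vy ← 0.62·10.252 = 6.356
Arc 4: start y=0.000, vy=6.356 → t=1.297, apex=2.061, x_land=139.145, impact vy=-6.356
  bounce: vy ← 0.62·6.356 = 3.941

1 4.870 36.289 58.249
2 3.375 13.949 98.608
3 2.092 5.362 123.631
4 1.297 2.061 139.145
final: 139.145 3.941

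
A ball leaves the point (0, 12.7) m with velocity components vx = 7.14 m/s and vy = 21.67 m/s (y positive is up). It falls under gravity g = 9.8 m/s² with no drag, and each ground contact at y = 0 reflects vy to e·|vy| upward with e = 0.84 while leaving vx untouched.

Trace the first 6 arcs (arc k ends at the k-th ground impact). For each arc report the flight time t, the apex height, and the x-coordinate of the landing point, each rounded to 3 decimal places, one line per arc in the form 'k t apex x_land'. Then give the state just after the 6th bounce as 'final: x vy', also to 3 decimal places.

Arc 1: start y=12.700, vy=21.670 → t=4.946, apex=36.659, x_land=35.318, impact vy=-26.805
  bounce: vy ← 0.84·26.805 = 22.516
Arc 2: start y=0.000, vy=22.516 → t=4.595, apex=25.866, x_land=68.127, impact vy=-22.516
  bounce: vy ← 0.84·22.516 = 18.914
Arc 3: start y=0.000, vy=18.914 → t=3.860, apex=18.251, x_land=95.687, impact vy=-18.914
  bounce: vy ← 0.84·18.914 = 15.887
Arc 4: start y=0.000, vy=15.887 → t=3.242, apex=12.878, x_land=118.837, impact vy=-15.887
  bounce: vy ← 0.84·15.887 = 13.345
Arc 5: start y=0.000, vy=13.345 → t=2.724, apex=9.087, x_land=138.283, impact vy=-13.345
  bounce: vy ← 0.84·13.345 = 11.210
Arc 6: start y=0.000, vy=11.210 → t=2.288, apex=6.412, x_land=154.618, impact vy=-11.210
  bounce: vy ← 0.84·11.210 = 9.417

1 4.946 36.659 35.318
2 4.595 25.866 68.127
3 3.860 18.251 95.687
4 3.242 12.878 118.837
5 2.724 9.087 138.283
6 2.288 6.412 154.618
final: 154.618 9.417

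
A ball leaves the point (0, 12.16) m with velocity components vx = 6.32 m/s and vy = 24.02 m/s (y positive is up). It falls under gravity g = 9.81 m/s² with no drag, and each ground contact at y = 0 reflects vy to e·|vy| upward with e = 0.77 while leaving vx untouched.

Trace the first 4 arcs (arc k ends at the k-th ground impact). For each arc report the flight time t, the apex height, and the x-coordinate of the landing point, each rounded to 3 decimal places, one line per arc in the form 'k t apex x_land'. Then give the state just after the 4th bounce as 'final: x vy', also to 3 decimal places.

1 5.360 41.567 33.873
2 4.483 24.645 62.206
3 3.452 14.612 84.022
4 2.658 8.663 100.821
final: 100.821 10.039

Arc 1: start y=12.160, vy=24.020 → t=5.360, apex=41.567, x_land=33.873, impact vy=-28.558
  bounce: vy ← 0.77·28.558 = 21.989
Arc 2: start y=0.000, vy=21.989 → t=4.483, apex=24.645, x_land=62.206, impact vy=-21.989
  bounce: vy ← 0.77·21.989 = 16.932
Arc 3: start y=0.000, vy=16.932 → t=3.452, apex=14.612, x_land=84.022, impact vy=-16.932
  bounce: vy ← 0.77·16.932 = 13.038
Arc 4: start y=0.000, vy=13.038 → t=2.658, apex=8.663, x_land=100.821, impact vy=-13.038
  bounce: vy ← 0.77·13.038 = 10.039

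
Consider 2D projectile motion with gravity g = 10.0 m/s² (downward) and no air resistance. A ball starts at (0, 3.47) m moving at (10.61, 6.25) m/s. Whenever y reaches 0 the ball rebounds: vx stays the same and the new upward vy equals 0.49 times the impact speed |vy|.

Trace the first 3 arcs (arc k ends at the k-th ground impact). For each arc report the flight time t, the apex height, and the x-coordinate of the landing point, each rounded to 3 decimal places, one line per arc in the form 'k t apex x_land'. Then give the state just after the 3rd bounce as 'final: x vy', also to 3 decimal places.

Arc 1: start y=3.470, vy=6.250 → t=1.666, apex=5.423, x_land=17.681, impact vy=-10.415
  bounce: vy ← 0.49·10.415 = 5.103
Arc 2: start y=0.000, vy=5.103 → t=1.021, apex=1.302, x_land=28.510, impact vy=-5.103
  bounce: vy ← 0.49·5.103 = 2.501
Arc 3: start y=0.000, vy=2.501 → t=0.500, apex=0.313, x_land=33.816, impact vy=-2.501
  bounce: vy ← 0.49·2.501 = 1.225

1 1.666 5.423 17.681
2 1.021 1.302 28.510
3 0.500 0.313 33.816
final: 33.816 1.225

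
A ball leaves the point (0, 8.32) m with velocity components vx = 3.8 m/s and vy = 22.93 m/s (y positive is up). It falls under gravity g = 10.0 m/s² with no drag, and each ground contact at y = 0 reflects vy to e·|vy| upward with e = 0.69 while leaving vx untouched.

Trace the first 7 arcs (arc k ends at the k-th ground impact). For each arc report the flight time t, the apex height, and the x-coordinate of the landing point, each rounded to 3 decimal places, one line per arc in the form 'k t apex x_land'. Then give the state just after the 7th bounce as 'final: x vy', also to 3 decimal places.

Arc 1: start y=8.320, vy=22.930 → t=4.924, apex=34.609, x_land=18.711, impact vy=-26.309
  bounce: vy ← 0.69·26.309 = 18.153
Arc 2: start y=0.000, vy=18.153 → t=3.631, apex=16.477, x_land=32.508, impact vy=-18.153
  bounce: vy ← 0.69·18.153 = 12.526
Arc 3: start y=0.000, vy=12.526 → t=2.505, apex=7.845, x_land=42.027, impact vy=-12.526
  bounce: vy ← 0.69·12.526 = 8.643
Arc 4: start y=0.000, vy=8.643 → t=1.729, apex=3.735, x_land=48.596, impact vy=-8.643
  bounce: vy ← 0.69·8.643 = 5.964
Arc 5: start y=0.000, vy=5.964 → t=1.193, apex=1.778, x_land=53.128, impact vy=-5.964
  bounce: vy ← 0.69·5.964 = 4.115
Arc 6: start y=0.000, vy=4.115 → t=0.823, apex=0.847, x_land=56.256, impact vy=-4.115
  bounce: vy ← 0.69·4.115 = 2.839
Arc 7: start y=0.000, vy=2.839 → t=0.568, apex=0.403, x_land=58.413, impact vy=-2.839
  bounce: vy ← 0.69·2.839 = 1.959

1 4.924 34.609 18.711
2 3.631 16.477 32.508
3 2.505 7.845 42.027
4 1.729 3.735 48.596
5 1.193 1.778 53.128
6 0.823 0.847 56.256
7 0.568 0.403 58.413
final: 58.413 1.959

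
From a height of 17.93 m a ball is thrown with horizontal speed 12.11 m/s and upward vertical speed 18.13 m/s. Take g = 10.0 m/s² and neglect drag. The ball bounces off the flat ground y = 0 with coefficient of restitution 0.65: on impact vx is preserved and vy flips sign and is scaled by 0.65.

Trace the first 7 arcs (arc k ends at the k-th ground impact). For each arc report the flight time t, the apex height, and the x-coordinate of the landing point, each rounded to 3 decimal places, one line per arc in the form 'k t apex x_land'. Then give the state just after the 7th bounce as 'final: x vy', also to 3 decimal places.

1 4.435 34.365 53.703
2 3.408 14.519 94.976
3 2.215 6.134 121.803
4 1.440 2.592 139.240
5 0.936 1.095 150.575
6 0.608 0.463 157.942
7 0.395 0.195 162.731
final: 162.731 1.285

Arc 1: start y=17.930, vy=18.130 → t=4.435, apex=34.365, x_land=53.703, impact vy=-26.216
  bounce: vy ← 0.65·26.216 = 17.041
Arc 2: start y=0.000, vy=17.041 → t=3.408, apex=14.519, x_land=94.976, impact vy=-17.041
  bounce: vy ← 0.65·17.041 = 11.076
Arc 3: start y=0.000, vy=11.076 → t=2.215, apex=6.134, x_land=121.803, impact vy=-11.076
  bounce: vy ← 0.65·11.076 = 7.200
Arc 4: start y=0.000, vy=7.200 → t=1.440, apex=2.592, x_land=139.240, impact vy=-7.200
  bounce: vy ← 0.65·7.200 = 4.680
Arc 5: start y=0.000, vy=4.680 → t=0.936, apex=1.095, x_land=150.575, impact vy=-4.680
  bounce: vy ← 0.65·4.680 = 3.042
Arc 6: start y=0.000, vy=3.042 → t=0.608, apex=0.463, x_land=157.942, impact vy=-3.042
  bounce: vy ← 0.65·3.042 = 1.977
Arc 7: start y=0.000, vy=1.977 → t=0.395, apex=0.195, x_land=162.731, impact vy=-1.977
  bounce: vy ← 0.65·1.977 = 1.285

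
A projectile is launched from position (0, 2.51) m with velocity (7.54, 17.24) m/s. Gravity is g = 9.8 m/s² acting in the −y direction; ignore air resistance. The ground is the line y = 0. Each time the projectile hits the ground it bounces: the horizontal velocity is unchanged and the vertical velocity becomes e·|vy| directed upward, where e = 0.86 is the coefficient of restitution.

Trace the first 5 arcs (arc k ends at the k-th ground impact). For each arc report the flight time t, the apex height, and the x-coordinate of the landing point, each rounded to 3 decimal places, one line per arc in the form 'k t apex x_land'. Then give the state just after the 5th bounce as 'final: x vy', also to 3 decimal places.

1 3.658 17.674 27.584
2 3.267 13.072 52.215
3 2.809 9.668 73.397
4 2.416 7.150 91.613
5 2.078 5.288 107.280
final: 107.280 8.756

Arc 1: start y=2.510, vy=17.240 → t=3.658, apex=17.674, x_land=27.584, impact vy=-18.612
  bounce: vy ← 0.86·18.612 = 16.006
Arc 2: start y=0.000, vy=16.006 → t=3.267, apex=13.072, x_land=52.215, impact vy=-16.006
  bounce: vy ← 0.86·16.006 = 13.766
Arc 3: start y=0.000, vy=13.766 → t=2.809, apex=9.668, x_land=73.397, impact vy=-13.766
  bounce: vy ← 0.86·13.766 = 11.838
Arc 4: start y=0.000, vy=11.838 → t=2.416, apex=7.150, x_land=91.613, impact vy=-11.838
  bounce: vy ← 0.86·11.838 = 10.181
Arc 5: start y=0.000, vy=10.181 → t=2.078, apex=5.288, x_land=107.280, impact vy=-10.181
  bounce: vy ← 0.86·10.181 = 8.756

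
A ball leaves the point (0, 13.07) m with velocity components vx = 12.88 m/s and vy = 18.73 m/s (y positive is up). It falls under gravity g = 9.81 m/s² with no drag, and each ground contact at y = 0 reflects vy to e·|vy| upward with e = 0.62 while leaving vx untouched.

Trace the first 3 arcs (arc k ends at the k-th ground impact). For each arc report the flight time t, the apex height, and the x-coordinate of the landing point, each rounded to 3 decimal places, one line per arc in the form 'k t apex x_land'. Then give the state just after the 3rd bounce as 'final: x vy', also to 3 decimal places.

Arc 1: start y=13.070, vy=18.730 → t=4.421, apex=30.950, x_land=56.946, impact vy=-24.642
  bounce: vy ← 0.62·24.642 = 15.278
Arc 2: start y=0.000, vy=15.278 → t=3.115, apex=11.897, x_land=97.065, impact vy=-15.278
  bounce: vy ← 0.62·15.278 = 9.473
Arc 3: start y=0.000, vy=9.473 → t=1.931, apex=4.573, x_land=121.938, impact vy=-9.473
  bounce: vy ← 0.62·9.473 = 5.873

1 4.421 30.950 56.946
2 3.115 11.897 97.065
3 1.931 4.573 121.938
final: 121.938 5.873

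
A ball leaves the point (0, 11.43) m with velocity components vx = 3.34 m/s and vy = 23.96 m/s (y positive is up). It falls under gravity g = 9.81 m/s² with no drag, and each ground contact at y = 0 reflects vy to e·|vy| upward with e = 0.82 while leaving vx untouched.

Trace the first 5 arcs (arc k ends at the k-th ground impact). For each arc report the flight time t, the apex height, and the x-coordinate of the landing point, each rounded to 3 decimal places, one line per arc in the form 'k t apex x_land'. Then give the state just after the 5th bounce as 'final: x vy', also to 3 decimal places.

1 5.323 40.690 17.778
2 4.724 27.360 33.554
3 3.873 18.397 46.491
4 3.176 12.370 57.099
5 2.604 8.318 65.798
final: 65.798 10.475

Arc 1: start y=11.430, vy=23.960 → t=5.323, apex=40.690, x_land=17.778, impact vy=-28.255
  bounce: vy ← 0.82·28.255 = 23.169
Arc 2: start y=0.000, vy=23.169 → t=4.724, apex=27.360, x_land=33.554, impact vy=-23.169
  bounce: vy ← 0.82·23.169 = 18.999
Arc 3: start y=0.000, vy=18.999 → t=3.873, apex=18.397, x_land=46.491, impact vy=-18.999
  bounce: vy ← 0.82·18.999 = 15.579
Arc 4: start y=0.000, vy=15.579 → t=3.176, apex=12.370, x_land=57.099, impact vy=-15.579
  bounce: vy ← 0.82·15.579 = 12.775
Arc 5: start y=0.000, vy=12.775 → t=2.604, apex=8.318, x_land=65.798, impact vy=-12.775
  bounce: vy ← 0.82·12.775 = 10.475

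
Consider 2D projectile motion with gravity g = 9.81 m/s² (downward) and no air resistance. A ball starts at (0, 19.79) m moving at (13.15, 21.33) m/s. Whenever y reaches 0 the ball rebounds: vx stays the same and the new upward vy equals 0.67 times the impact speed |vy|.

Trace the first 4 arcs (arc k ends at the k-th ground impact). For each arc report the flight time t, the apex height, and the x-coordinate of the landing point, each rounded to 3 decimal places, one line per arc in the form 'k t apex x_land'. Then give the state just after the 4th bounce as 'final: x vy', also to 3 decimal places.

Arc 1: start y=19.790, vy=21.330 → t=5.134, apex=42.979, x_land=67.518, impact vy=-29.039
  bounce: vy ← 0.67·29.039 = 19.456
Arc 2: start y=0.000, vy=19.456 → t=3.967, apex=19.293, x_land=119.678, impact vy=-19.456
  bounce: vy ← 0.67·19.456 = 13.035
Arc 3: start y=0.000, vy=13.035 → t=2.658, apex=8.661, x_land=154.625, impact vy=-13.035
  bounce: vy ← 0.67·13.035 = 8.734
Arc 4: start y=0.000, vy=8.734 → t=1.781, apex=3.888, x_land=178.040, impact vy=-8.734
  bounce: vy ← 0.67·8.734 = 5.852

1 5.134 42.979 67.518
2 3.967 19.293 119.678
3 2.658 8.661 154.625
4 1.781 3.888 178.040
final: 178.040 5.852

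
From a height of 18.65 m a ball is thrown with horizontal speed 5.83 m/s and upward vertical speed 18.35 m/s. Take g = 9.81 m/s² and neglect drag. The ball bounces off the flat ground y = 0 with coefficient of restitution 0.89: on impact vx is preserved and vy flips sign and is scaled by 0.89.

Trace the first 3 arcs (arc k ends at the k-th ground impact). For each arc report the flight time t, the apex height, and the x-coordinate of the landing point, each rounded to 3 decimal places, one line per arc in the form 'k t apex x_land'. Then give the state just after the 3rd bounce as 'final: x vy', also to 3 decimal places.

Arc 1: start y=18.650, vy=18.350 → t=4.573, apex=35.812, x_land=26.658, impact vy=-26.507
  bounce: vy ← 0.89·26.507 = 23.591
Arc 2: start y=0.000, vy=23.591 → t=4.810, apex=28.367, x_land=54.699, impact vy=-23.591
  bounce: vy ← 0.89·23.591 = 20.996
Arc 3: start y=0.000, vy=20.996 → t=4.281, apex=22.469, x_land=79.655, impact vy=-20.996
  bounce: vy ← 0.89·20.996 = 18.687

1 4.573 35.812 26.658
2 4.810 28.367 54.699
3 4.281 22.469 79.655
final: 79.655 18.687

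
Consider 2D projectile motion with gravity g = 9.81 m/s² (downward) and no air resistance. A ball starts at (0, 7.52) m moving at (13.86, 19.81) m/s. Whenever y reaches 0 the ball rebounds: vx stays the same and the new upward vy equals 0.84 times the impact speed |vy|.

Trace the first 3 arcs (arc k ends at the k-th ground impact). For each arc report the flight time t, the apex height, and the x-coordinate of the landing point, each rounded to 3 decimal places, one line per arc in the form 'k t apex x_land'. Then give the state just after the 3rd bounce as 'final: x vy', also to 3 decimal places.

1 4.388 27.522 60.819
2 3.979 19.419 115.975
3 3.343 13.702 162.306
final: 162.306 13.773

Arc 1: start y=7.520, vy=19.810 → t=4.388, apex=27.522, x_land=60.819, impact vy=-23.237
  bounce: vy ← 0.84·23.237 = 19.519
Arc 2: start y=0.000, vy=19.519 → t=3.979, apex=19.419, x_land=115.975, impact vy=-19.519
  bounce: vy ← 0.84·19.519 = 16.396
Arc 3: start y=0.000, vy=16.396 → t=3.343, apex=13.702, x_land=162.306, impact vy=-16.396
  bounce: vy ← 0.84·16.396 = 13.773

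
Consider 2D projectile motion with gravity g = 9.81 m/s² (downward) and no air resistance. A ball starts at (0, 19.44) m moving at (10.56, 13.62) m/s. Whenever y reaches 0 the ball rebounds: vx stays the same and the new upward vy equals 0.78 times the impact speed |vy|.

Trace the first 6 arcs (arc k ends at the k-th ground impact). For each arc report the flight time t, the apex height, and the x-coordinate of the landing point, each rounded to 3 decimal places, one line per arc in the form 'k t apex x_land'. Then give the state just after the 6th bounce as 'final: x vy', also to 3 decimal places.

Arc 1: start y=19.440, vy=13.620 → t=3.815, apex=28.895, x_land=40.292, impact vy=-23.810
  bounce: vy ← 0.78·23.810 = 18.572
Arc 2: start y=0.000, vy=18.572 → t=3.786, apex=17.580, x_land=80.275, impact vy=-18.572
  bounce: vy ← 0.78·18.572 = 14.486
Arc 3: start y=0.000, vy=14.486 → t=2.953, apex=10.695, x_land=111.462, impact vy=-14.486
  bounce: vy ← 0.78·14.486 = 11.299
Arc 4: start y=0.000, vy=11.299 → t=2.304, apex=6.507, x_land=135.788, impact vy=-11.299
  bounce: vy ← 0.78·11.299 = 8.813
Arc 5: start y=0.000, vy=8.813 → t=1.797, apex=3.959, x_land=154.762, impact vy=-8.813
  bounce: vy ← 0.78·8.813 = 6.874
Arc 6: start y=0.000, vy=6.874 → t=1.402, apex=2.409, x_land=169.562, impact vy=-6.874
  bounce: vy ← 0.78·6.874 = 5.362

1 3.815 28.895 40.292
2 3.786 17.580 80.275
3 2.953 10.695 111.462
4 2.304 6.507 135.788
5 1.797 3.959 154.762
6 1.402 2.409 169.562
final: 169.562 5.362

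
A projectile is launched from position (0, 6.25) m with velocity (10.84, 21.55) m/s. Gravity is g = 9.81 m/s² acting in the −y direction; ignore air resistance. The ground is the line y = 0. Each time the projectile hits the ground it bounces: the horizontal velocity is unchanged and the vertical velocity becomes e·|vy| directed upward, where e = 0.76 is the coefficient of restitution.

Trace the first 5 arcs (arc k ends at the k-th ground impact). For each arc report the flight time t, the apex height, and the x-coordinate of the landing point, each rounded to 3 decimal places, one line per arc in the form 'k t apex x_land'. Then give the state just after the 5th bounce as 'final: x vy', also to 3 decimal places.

Arc 1: start y=6.250, vy=21.550 → t=4.667, apex=29.920, x_land=50.585, impact vy=-24.229
  bounce: vy ← 0.76·24.229 = 18.414
Arc 2: start y=0.000, vy=18.414 → t=3.754, apex=17.282, x_land=91.279, impact vy=-18.414
  bounce: vy ← 0.76·18.414 = 13.994
Arc 3: start y=0.000, vy=13.994 → t=2.853, apex=9.982, x_land=122.207, impact vy=-13.994
  bounce: vy ← 0.76·13.994 = 10.636
Arc 4: start y=0.000, vy=10.636 → t=2.168, apex=5.766, x_land=145.712, impact vy=-10.636
  bounce: vy ← 0.76·10.636 = 8.083
Arc 5: start y=0.000, vy=8.083 → t=1.648, apex=3.330, x_land=163.576, impact vy=-8.083
  bounce: vy ← 0.76·8.083 = 6.143

1 4.667 29.920 50.585
2 3.754 17.282 91.279
3 2.853 9.982 122.207
4 2.168 5.766 145.712
5 1.648 3.330 163.576
final: 163.576 6.143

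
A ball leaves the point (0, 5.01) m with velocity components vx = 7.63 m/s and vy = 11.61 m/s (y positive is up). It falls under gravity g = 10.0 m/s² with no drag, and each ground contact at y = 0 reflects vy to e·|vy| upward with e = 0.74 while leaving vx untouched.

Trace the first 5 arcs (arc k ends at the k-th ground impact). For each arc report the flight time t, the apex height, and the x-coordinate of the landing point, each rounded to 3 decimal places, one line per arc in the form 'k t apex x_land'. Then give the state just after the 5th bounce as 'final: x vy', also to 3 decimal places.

1 2.694 11.750 20.555
2 2.269 6.434 37.865
3 1.679 3.523 50.675
4 1.242 1.929 60.155
5 0.919 1.057 67.169
final: 67.169 3.402

Arc 1: start y=5.010, vy=11.610 → t=2.694, apex=11.750, x_land=20.555, impact vy=-15.329
  bounce: vy ← 0.74·15.329 = 11.344
Arc 2: start y=0.000, vy=11.344 → t=2.269, apex=6.434, x_land=37.865, impact vy=-11.344
  bounce: vy ← 0.74·11.344 = 8.394
Arc 3: start y=0.000, vy=8.394 → t=1.679, apex=3.523, x_land=50.675, impact vy=-8.394
  bounce: vy ← 0.74·8.394 = 6.212
Arc 4: start y=0.000, vy=6.212 → t=1.242, apex=1.929, x_land=60.155, impact vy=-6.212
  bounce: vy ← 0.74·6.212 = 4.597
Arc 5: start y=0.000, vy=4.597 → t=0.919, apex=1.057, x_land=67.169, impact vy=-4.597
  bounce: vy ← 0.74·4.597 = 3.402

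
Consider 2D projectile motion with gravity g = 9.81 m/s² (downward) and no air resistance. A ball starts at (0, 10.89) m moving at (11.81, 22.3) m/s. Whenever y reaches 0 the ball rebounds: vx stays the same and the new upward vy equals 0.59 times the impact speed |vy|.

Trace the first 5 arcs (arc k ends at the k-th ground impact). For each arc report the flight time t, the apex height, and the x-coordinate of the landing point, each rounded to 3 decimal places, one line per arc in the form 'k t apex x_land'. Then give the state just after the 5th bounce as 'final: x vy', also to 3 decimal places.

1 4.991 36.236 58.946
2 3.207 12.614 96.824
3 1.892 4.391 119.172
4 1.116 1.528 132.357
5 0.659 0.532 140.136
final: 140.136 1.906

Arc 1: start y=10.890, vy=22.300 → t=4.991, apex=36.236, x_land=58.946, impact vy=-26.664
  bounce: vy ← 0.59·26.664 = 15.732
Arc 2: start y=0.000, vy=15.732 → t=3.207, apex=12.614, x_land=96.824, impact vy=-15.732
  bounce: vy ← 0.59·15.732 = 9.282
Arc 3: start y=0.000, vy=9.282 → t=1.892, apex=4.391, x_land=119.172, impact vy=-9.282
  bounce: vy ← 0.59·9.282 = 5.476
Arc 4: start y=0.000, vy=5.476 → t=1.116, apex=1.528, x_land=132.357, impact vy=-5.476
  bounce: vy ← 0.59·5.476 = 3.231
Arc 5: start y=0.000, vy=3.231 → t=0.659, apex=0.532, x_land=140.136, impact vy=-3.231
  bounce: vy ← 0.59·3.231 = 1.906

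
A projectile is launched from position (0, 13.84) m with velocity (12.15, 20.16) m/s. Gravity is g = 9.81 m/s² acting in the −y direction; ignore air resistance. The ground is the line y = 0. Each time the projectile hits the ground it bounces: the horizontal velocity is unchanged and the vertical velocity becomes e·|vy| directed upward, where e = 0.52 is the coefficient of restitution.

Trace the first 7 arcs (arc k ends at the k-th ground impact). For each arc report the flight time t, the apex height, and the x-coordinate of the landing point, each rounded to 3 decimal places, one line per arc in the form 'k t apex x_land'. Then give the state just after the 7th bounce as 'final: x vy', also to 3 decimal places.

Arc 1: start y=13.840, vy=20.160 → t=4.709, apex=34.555, x_land=57.217, impact vy=-26.038
  bounce: vy ← 0.52·26.038 = 13.540
Arc 2: start y=0.000, vy=13.540 → t=2.760, apex=9.344, x_land=90.756, impact vy=-13.540
  bounce: vy ← 0.52·13.540 = 7.041
Arc 3: start y=0.000, vy=7.041 → t=1.435, apex=2.527, x_land=108.196, impact vy=-7.041
  bounce: vy ← 0.52·7.041 = 3.661
Arc 4: start y=0.000, vy=3.661 → t=0.746, apex=0.683, x_land=117.265, impact vy=-3.661
  bounce: vy ← 0.52·3.661 = 1.904
Arc 5: start y=0.000, vy=1.904 → t=0.388, apex=0.185, x_land=121.981, impact vy=-1.904
  bounce: vy ← 0.52·1.904 = 0.990
Arc 6: start y=0.000, vy=0.990 → t=0.202, apex=0.050, x_land=124.433, impact vy=-0.990
  bounce: vy ← 0.52·0.990 = 0.515
Arc 7: start y=0.000, vy=0.515 → t=0.105, apex=0.014, x_land=125.708, impact vy=-0.515
  bounce: vy ← 0.52·0.515 = 0.268

1 4.709 34.555 57.217
2 2.760 9.344 90.756
3 1.435 2.527 108.196
4 0.746 0.683 117.265
5 0.388 0.185 121.981
6 0.202 0.050 124.433
7 0.105 0.014 125.708
final: 125.708 0.268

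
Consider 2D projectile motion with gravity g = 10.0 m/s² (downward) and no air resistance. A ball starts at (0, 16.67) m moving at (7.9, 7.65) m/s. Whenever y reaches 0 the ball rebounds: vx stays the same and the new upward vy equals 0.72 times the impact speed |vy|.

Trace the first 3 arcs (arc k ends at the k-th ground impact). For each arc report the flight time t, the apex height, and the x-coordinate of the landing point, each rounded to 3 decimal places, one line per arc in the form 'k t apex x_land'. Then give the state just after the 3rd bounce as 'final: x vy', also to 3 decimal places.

Arc 1: start y=16.670, vy=7.650 → t=2.745, apex=19.596, x_land=21.683, impact vy=-19.797
  bounce: vy ← 0.72·19.797 = 14.254
Arc 2: start y=0.000, vy=14.254 → t=2.851, apex=10.159, x_land=44.204, impact vy=-14.254
  bounce: vy ← 0.72·14.254 = 10.263
Arc 3: start y=0.000, vy=10.263 → t=2.053, apex=5.266, x_land=60.419, impact vy=-10.263
  bounce: vy ← 0.72·10.263 = 7.389

1 2.745 19.596 21.683
2 2.851 10.159 44.204
3 2.053 5.266 60.419
final: 60.419 7.389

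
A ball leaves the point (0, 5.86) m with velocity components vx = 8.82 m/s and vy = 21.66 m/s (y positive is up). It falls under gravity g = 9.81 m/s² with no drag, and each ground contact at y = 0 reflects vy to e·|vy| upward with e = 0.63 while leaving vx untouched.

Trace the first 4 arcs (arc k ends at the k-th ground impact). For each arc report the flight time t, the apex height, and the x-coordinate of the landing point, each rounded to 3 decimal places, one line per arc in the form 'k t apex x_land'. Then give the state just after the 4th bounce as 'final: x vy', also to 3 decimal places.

Arc 1: start y=5.860, vy=21.660 → t=4.672, apex=29.772, x_land=41.204, impact vy=-24.169
  bounce: vy ← 0.63·24.169 = 15.226
Arc 2: start y=0.000, vy=15.226 → t=3.104, apex=11.817, x_land=68.583, impact vy=-15.226
  bounce: vy ← 0.63·15.226 = 9.593
Arc 3: start y=0.000, vy=9.593 → t=1.956, apex=4.690, x_land=85.832, impact vy=-9.593
  bounce: vy ← 0.63·9.593 = 6.043
Arc 4: start y=0.000, vy=6.043 → t=1.232, apex=1.861, x_land=96.699, impact vy=-6.043
  bounce: vy ← 0.63·6.043 = 3.807

1 4.672 29.772 41.204
2 3.104 11.817 68.583
3 1.956 4.690 85.832
4 1.232 1.861 96.699
final: 96.699 3.807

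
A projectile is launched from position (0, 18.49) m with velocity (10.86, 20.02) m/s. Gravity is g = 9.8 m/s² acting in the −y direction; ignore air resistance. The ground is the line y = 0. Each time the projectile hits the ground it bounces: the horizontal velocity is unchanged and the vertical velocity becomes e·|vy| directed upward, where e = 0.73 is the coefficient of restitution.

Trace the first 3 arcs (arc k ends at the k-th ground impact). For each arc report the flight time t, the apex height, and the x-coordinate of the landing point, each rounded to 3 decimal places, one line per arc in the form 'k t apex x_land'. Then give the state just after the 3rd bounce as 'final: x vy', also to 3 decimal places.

1 4.862 38.939 52.800
2 4.116 20.751 97.497
3 3.004 11.058 130.125
final: 130.125 10.747

Arc 1: start y=18.490, vy=20.020 → t=4.862, apex=38.939, x_land=52.800, impact vy=-27.626
  bounce: vy ← 0.73·27.626 = 20.167
Arc 2: start y=0.000, vy=20.167 → t=4.116, apex=20.751, x_land=97.497, impact vy=-20.167
  bounce: vy ← 0.73·20.167 = 14.722
Arc 3: start y=0.000, vy=14.722 → t=3.004, apex=11.058, x_land=130.125, impact vy=-14.722
  bounce: vy ← 0.73·14.722 = 10.747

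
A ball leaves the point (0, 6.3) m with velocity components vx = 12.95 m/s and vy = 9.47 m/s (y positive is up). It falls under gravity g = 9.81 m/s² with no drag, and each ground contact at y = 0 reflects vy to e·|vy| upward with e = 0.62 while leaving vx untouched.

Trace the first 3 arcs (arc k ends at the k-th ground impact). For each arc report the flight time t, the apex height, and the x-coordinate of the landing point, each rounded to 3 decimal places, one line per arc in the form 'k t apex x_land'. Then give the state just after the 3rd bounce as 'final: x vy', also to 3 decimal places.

Arc 1: start y=6.300, vy=9.470 → t=2.454, apex=10.871, x_land=31.780, impact vy=-14.604
  bounce: vy ← 0.62·14.604 = 9.055
Arc 2: start y=0.000, vy=9.055 → t=1.846, apex=4.179, x_land=55.686, impact vy=-9.055
  bounce: vy ← 0.62·9.055 = 5.614
Arc 3: start y=0.000, vy=5.614 → t=1.145, apex=1.606, x_land=70.508, impact vy=-5.614
  bounce: vy ← 0.62·5.614 = 3.481

1 2.454 10.871 31.780
2 1.846 4.179 55.686
3 1.145 1.606 70.508
final: 70.508 3.481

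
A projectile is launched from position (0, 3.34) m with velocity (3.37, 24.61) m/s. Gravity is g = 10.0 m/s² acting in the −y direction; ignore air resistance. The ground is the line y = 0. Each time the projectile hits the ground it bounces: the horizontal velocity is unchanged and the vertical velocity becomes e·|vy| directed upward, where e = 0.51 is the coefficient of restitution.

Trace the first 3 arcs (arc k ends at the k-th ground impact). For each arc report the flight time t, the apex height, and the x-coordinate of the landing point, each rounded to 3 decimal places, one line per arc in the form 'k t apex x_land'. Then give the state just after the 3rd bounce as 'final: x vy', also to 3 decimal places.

Arc 1: start y=3.340, vy=24.610 → t=5.054, apex=33.623, x_land=17.033, impact vy=-25.932
  bounce: vy ← 0.51·25.932 = 13.225
Arc 2: start y=0.000, vy=13.225 → t=2.645, apex=8.745, x_land=25.946, impact vy=-13.225
  bounce: vy ← 0.51·13.225 = 6.745
Arc 3: start y=0.000, vy=6.745 → t=1.349, apex=2.275, x_land=30.492, impact vy=-6.745
  bounce: vy ← 0.51·6.745 = 3.440

1 5.054 33.623 17.033
2 2.645 8.745 25.946
3 1.349 2.275 30.492
final: 30.492 3.440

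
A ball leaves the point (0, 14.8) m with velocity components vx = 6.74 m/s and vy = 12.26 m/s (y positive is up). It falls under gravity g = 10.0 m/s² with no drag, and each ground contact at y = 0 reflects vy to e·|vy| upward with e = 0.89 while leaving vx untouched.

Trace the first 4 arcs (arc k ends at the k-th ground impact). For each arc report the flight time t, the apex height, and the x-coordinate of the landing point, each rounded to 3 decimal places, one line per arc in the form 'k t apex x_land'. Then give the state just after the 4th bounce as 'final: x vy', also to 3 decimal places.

1 3.339 22.315 22.502
2 3.760 17.676 47.847
3 3.347 14.001 70.405
4 2.979 11.090 90.481
final: 90.481 13.255

Arc 1: start y=14.800, vy=12.260 → t=3.339, apex=22.315, x_land=22.502, impact vy=-21.126
  bounce: vy ← 0.89·21.126 = 18.802
Arc 2: start y=0.000, vy=18.802 → t=3.760, apex=17.676, x_land=47.847, impact vy=-18.802
  bounce: vy ← 0.89·18.802 = 16.734
Arc 3: start y=0.000, vy=16.734 → t=3.347, apex=14.001, x_land=70.405, impact vy=-16.734
  bounce: vy ← 0.89·16.734 = 14.893
Arc 4: start y=0.000, vy=14.893 → t=2.979, apex=11.090, x_land=90.481, impact vy=-14.893
  bounce: vy ← 0.89·14.893 = 13.255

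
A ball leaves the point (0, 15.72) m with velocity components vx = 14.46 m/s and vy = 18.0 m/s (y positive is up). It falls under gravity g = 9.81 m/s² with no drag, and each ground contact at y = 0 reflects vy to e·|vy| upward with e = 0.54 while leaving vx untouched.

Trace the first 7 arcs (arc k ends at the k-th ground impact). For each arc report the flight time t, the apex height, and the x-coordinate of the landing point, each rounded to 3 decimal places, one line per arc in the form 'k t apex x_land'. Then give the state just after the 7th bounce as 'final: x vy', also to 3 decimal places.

1 4.398 32.234 63.601
2 2.769 9.399 103.634
3 1.495 2.741 125.253
4 0.807 0.799 136.927
5 0.436 0.233 143.231
6 0.235 0.068 146.635
7 0.127 0.020 148.473
final: 148.473 0.337

Arc 1: start y=15.720, vy=18.000 → t=4.398, apex=32.234, x_land=63.601, impact vy=-25.148
  bounce: vy ← 0.54·25.148 = 13.580
Arc 2: start y=0.000, vy=13.580 → t=2.769, apex=9.399, x_land=103.634, impact vy=-13.580
  bounce: vy ← 0.54·13.580 = 7.333
Arc 3: start y=0.000, vy=7.333 → t=1.495, apex=2.741, x_land=125.253, impact vy=-7.333
  bounce: vy ← 0.54·7.333 = 3.960
Arc 4: start y=0.000, vy=3.960 → t=0.807, apex=0.799, x_land=136.927, impact vy=-3.960
  bounce: vy ← 0.54·3.960 = 2.138
Arc 5: start y=0.000, vy=2.138 → t=0.436, apex=0.233, x_land=143.231, impact vy=-2.138
  bounce: vy ← 0.54·2.138 = 1.155
Arc 6: start y=0.000, vy=1.155 → t=0.235, apex=0.068, x_land=146.635, impact vy=-1.155
  bounce: vy ← 0.54·1.155 = 0.624
Arc 7: start y=0.000, vy=0.624 → t=0.127, apex=0.020, x_land=148.473, impact vy=-0.624
  bounce: vy ← 0.54·0.624 = 0.337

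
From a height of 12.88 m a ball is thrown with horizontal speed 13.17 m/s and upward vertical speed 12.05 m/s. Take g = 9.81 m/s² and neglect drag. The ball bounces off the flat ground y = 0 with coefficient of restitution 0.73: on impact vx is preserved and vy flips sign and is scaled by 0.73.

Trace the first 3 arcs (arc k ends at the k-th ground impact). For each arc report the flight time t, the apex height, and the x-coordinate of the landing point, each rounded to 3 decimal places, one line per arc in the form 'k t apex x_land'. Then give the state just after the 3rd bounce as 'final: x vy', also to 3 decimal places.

1 3.262 20.281 42.957
2 2.969 10.808 82.056
3 2.167 5.759 110.598
final: 110.598 7.760

Arc 1: start y=12.880, vy=12.050 → t=3.262, apex=20.281, x_land=42.957, impact vy=-19.948
  bounce: vy ← 0.73·19.948 = 14.562
Arc 2: start y=0.000, vy=14.562 → t=2.969, apex=10.808, x_land=82.056, impact vy=-14.562
  bounce: vy ← 0.73·14.562 = 10.630
Arc 3: start y=0.000, vy=10.630 → t=2.167, apex=5.759, x_land=110.598, impact vy=-10.630
  bounce: vy ← 0.73·10.630 = 7.760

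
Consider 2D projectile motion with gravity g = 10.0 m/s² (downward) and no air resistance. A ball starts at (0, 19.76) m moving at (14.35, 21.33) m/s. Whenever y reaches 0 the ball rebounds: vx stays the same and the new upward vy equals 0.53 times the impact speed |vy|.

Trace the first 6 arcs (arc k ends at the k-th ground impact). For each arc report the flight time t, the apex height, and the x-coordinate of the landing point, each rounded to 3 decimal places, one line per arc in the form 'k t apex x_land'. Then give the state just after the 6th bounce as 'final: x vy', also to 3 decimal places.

1 5.049 42.508 72.450
2 3.091 11.941 116.801
3 1.638 3.354 140.308
4 0.868 0.942 152.766
5 0.460 0.265 159.369
6 0.244 0.074 162.869
final: 162.869 0.646

Arc 1: start y=19.760, vy=21.330 → t=5.049, apex=42.508, x_land=72.450, impact vy=-29.158
  bounce: vy ← 0.53·29.158 = 15.454
Arc 2: start y=0.000, vy=15.454 → t=3.091, apex=11.941, x_land=116.801, impact vy=-15.454
  bounce: vy ← 0.53·15.454 = 8.190
Arc 3: start y=0.000, vy=8.190 → t=1.638, apex=3.354, x_land=140.308, impact vy=-8.190
  bounce: vy ← 0.53·8.190 = 4.341
Arc 4: start y=0.000, vy=4.341 → t=0.868, apex=0.942, x_land=152.766, impact vy=-4.341
  bounce: vy ← 0.53·4.341 = 2.301
Arc 5: start y=0.000, vy=2.301 → t=0.460, apex=0.265, x_land=159.369, impact vy=-2.301
  bounce: vy ← 0.53·2.301 = 1.219
Arc 6: start y=0.000, vy=1.219 → t=0.244, apex=0.074, x_land=162.869, impact vy=-1.219
  bounce: vy ← 0.53·1.219 = 0.646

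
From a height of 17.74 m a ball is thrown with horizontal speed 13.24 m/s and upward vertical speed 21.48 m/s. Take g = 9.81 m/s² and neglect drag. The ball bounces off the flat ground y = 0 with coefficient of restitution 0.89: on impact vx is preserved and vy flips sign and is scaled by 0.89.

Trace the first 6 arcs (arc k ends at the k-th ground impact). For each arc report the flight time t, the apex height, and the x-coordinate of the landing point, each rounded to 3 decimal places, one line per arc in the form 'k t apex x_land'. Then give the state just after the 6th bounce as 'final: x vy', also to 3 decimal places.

1 5.090 41.256 67.389
2 5.162 32.679 135.738
3 4.594 25.885 196.569
4 4.089 20.504 250.708
5 3.639 16.241 298.892
6 3.239 12.864 341.776
final: 341.776 14.140

Arc 1: start y=17.740, vy=21.480 → t=5.090, apex=41.256, x_land=67.389, impact vy=-28.451
  bounce: vy ← 0.89·28.451 = 25.321
Arc 2: start y=0.000, vy=25.321 → t=5.162, apex=32.679, x_land=135.738, impact vy=-25.321
  bounce: vy ← 0.89·25.321 = 22.536
Arc 3: start y=0.000, vy=22.536 → t=4.594, apex=25.885, x_land=196.569, impact vy=-22.536
  bounce: vy ← 0.89·22.536 = 20.057
Arc 4: start y=0.000, vy=20.057 → t=4.089, apex=20.504, x_land=250.708, impact vy=-20.057
  bounce: vy ← 0.89·20.057 = 17.851
Arc 5: start y=0.000, vy=17.851 → t=3.639, apex=16.241, x_land=298.892, impact vy=-17.851
  bounce: vy ← 0.89·17.851 = 15.887
Arc 6: start y=0.000, vy=15.887 → t=3.239, apex=12.864, x_land=341.776, impact vy=-15.887
  bounce: vy ← 0.89·15.887 = 14.140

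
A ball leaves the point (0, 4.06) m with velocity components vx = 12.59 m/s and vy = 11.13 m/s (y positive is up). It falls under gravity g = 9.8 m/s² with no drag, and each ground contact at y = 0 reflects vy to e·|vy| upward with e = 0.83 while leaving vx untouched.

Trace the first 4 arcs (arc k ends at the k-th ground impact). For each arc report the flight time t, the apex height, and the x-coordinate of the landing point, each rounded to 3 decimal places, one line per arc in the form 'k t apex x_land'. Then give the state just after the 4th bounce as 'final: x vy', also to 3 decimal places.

1 2.591 10.380 32.623
2 2.416 7.151 63.042
3 2.005 4.926 88.289
4 1.664 3.394 109.245
final: 109.245 6.769

Arc 1: start y=4.060, vy=11.130 → t=2.591, apex=10.380, x_land=32.623, impact vy=-14.264
  bounce: vy ← 0.83·14.264 = 11.839
Arc 2: start y=0.000, vy=11.839 → t=2.416, apex=7.151, x_land=63.042, impact vy=-11.839
  bounce: vy ← 0.83·11.839 = 9.826
Arc 3: start y=0.000, vy=9.826 → t=2.005, apex=4.926, x_land=88.289, impact vy=-9.826
  bounce: vy ← 0.83·9.826 = 8.156
Arc 4: start y=0.000, vy=8.156 → t=1.664, apex=3.394, x_land=109.245, impact vy=-8.156
  bounce: vy ← 0.83·8.156 = 6.769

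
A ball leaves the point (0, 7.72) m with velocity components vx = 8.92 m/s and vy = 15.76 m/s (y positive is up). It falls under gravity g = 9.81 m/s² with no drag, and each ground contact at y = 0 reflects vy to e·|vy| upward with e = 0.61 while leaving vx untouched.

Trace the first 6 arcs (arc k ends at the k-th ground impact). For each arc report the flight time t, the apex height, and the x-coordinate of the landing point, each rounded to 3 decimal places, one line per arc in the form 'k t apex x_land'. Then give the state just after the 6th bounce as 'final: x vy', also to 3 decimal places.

Arc 1: start y=7.720, vy=15.760 → t=3.645, apex=20.379, x_land=32.512, impact vy=-19.996
  bounce: vy ← 0.61·19.996 = 12.198
Arc 2: start y=0.000, vy=12.198 → t=2.487, apex=7.583, x_land=54.694, impact vy=-12.198
  bounce: vy ← 0.61·12.198 = 7.441
Arc 3: start y=0.000, vy=7.441 → t=1.517, apex=2.822, x_land=68.225, impact vy=-7.441
  bounce: vy ← 0.61·7.441 = 4.539
Arc 4: start y=0.000, vy=4.539 → t=0.925, apex=1.050, x_land=76.479, impact vy=-4.539
  bounce: vy ← 0.61·4.539 = 2.769
Arc 5: start y=0.000, vy=2.769 → t=0.564, apex=0.391, x_land=81.514, impact vy=-2.769
  bounce: vy ← 0.61·2.769 = 1.689
Arc 6: start y=0.000, vy=1.689 → t=0.344, apex=0.145, x_land=84.585, impact vy=-1.689
  bounce: vy ← 0.61·1.689 = 1.030

1 3.645 20.379 32.512
2 2.487 7.583 54.694
3 1.517 2.822 68.225
4 0.925 1.050 76.479
5 0.564 0.391 81.514
6 0.344 0.145 84.585
final: 84.585 1.030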